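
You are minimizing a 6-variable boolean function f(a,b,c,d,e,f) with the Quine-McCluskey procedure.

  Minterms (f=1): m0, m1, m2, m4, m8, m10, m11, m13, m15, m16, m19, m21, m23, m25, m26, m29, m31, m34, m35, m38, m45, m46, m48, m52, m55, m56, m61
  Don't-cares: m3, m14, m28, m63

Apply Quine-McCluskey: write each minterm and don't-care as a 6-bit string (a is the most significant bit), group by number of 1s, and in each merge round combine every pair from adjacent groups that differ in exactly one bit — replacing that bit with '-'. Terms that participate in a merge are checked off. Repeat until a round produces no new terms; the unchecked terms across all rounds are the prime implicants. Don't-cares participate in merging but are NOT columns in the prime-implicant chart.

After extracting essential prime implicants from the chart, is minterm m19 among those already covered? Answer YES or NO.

[col 0] 000000*, 000001*, 000010*, 000011*, 000100*, 001000*, 001010*, 001011*, 001101*, 001110*, 001111*, 010000*, 010011*, 010101*, 010111*, 011001*, 011010*, 011100*, 011101*, 011111*, 100010*, 100011*, 100110*, 101101*, 101110*, 110000*, 110100*, 110111*, 111000*, 111101*, 111111*
[col 1] -00010*, -00011*, -01101*, -01110, -10000, -10111*, -11101*, -11111*, 0-0000, 0-0011, 0-1010, 0-1101*, 0-1111*, 00-000*, 00-010*, 00-011*, 000-00, 0000-0*, 0000-1*, 00000-*, 00001-*, 001-10*, 001-11*, 0010-0*, 00101-*, 0011-1*, 00111-*, 01-101*, 01-111*, 010-11, 0101-1*, 011-01, 0111-1*, 01110-, 1-1101*, 10-110, 100-10, 10001-*, 11-000, 11-111*, 110-00, 1111-1*
[col 2] --1101, -0001-, -1-111, -111-1, 0-11-1, 00-0-0, 00-01-, 0000--, 001-1-, 01-1-1
Prime implicants: --1101, -0001-, -01110, -1-111, -10000, -111-1, 0-0000, 0-0011, 0-1010, 0-11-1, 00-0-0, 00-01-, 000-00, 0000--, 001-1-, 01-1-1, 010-11, 011-01, 01110-, 10-110, 100-10, 11-000, 110-00
PI chart (minterm → PIs covering it):
  0 | 0-0000,00-0-0,000-00,0000--
  1 | 0000--  (sole → essential)
  2 | -0001-,00-0-0,00-01-,0000--
  4 | 000-00  (sole → essential)
  8 | 00-0-0  (sole → essential)
  10 | 0-1010,00-0-0,00-01-,001-1-
  11 | 00-01-,001-1-
  13 | --1101,0-11-1
  15 | 0-11-1,001-1-
  16 | -10000,0-0000
  19 | 0-0011,010-11
  21 | 01-1-1  (sole → essential)
  23 | -1-111,01-1-1,010-11
  25 | 011-01  (sole → essential)
  26 | 0-1010  (sole → essential)
  29 | --1101,-111-1,0-11-1,01-1-1,011-01,01110-
  31 | -1-111,-111-1,0-11-1,01-1-1
  34 | -0001-,100-10
  35 | -0001-  (sole → essential)
  38 | 10-110,100-10
  45 | --1101  (sole → essential)
  46 | -01110,10-110
  48 | -10000,11-000,110-00
  52 | 110-00  (sole → essential)
  55 | -1-111  (sole → essential)
  56 | 11-000  (sole → essential)
  61 | --1101,-111-1
Essential prime implicants: --1101, -0001-, -1-111, 0-1010, 00-0-0, 000-00, 0000--, 01-1-1, 011-01, 11-000, 110-00

NO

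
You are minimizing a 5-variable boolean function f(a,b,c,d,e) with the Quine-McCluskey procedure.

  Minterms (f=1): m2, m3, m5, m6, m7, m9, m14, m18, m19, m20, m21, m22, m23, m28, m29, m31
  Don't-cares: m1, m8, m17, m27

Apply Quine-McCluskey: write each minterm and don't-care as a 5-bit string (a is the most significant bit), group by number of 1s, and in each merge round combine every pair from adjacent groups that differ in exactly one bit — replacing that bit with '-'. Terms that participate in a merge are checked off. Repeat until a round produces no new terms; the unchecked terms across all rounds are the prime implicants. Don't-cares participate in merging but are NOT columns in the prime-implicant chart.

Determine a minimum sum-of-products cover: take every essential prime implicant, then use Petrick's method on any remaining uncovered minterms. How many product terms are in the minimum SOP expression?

6

[col 0] 00001*, 00010*, 00011*, 00101*, 00110*, 00111*, 01000*, 01001*, 01110*, 10001*, 10010*, 10011*, 10100*, 10101*, 10110*, 10111*, 11011*, 11100*, 11101*, 11111*
[col 1] -0001*, -0010*, -0011*, -0101*, -0110*, -0111*, 0-001, 0-110, 00-01*, 00-10*, 00-11*, 000-1*, 0001-*, 001-1*, 0011-*, 0100-, 1-011*, 1-100*, 1-101*, 1-111*, 10-01*, 10-10*, 10-11*, 100-1*, 1001-*, 101-0*, 101-1*, 1010-*, 1011-*, 11-11*, 111-1*, 1110-*
[col 2] -0-01*, -0-10*, -0-11*, -00-1*, -001-*, -01-1*, -011-*, 00--1*, 00-1-*, 1--11, 1-1-1, 1-10-, 10--1*, 10-1-*, 101--
[col 3] -0--1, -0-1-
Prime implicants: -0--1, -0-1-, 0-001, 0-110, 0100-, 1--11, 1-1-1, 1-10-, 101--
PI chart (minterm → PIs covering it):
  2 | -0-1-  (sole → essential)
  3 | -0--1,-0-1-
  5 | -0--1  (sole → essential)
  6 | -0-1-,0-110
  7 | -0--1,-0-1-
  9 | 0-001,0100-
  14 | 0-110  (sole → essential)
  18 | -0-1-  (sole → essential)
  19 | -0--1,-0-1-,1--11
  20 | 1-10-,101--
  21 | -0--1,1-1-1,1-10-,101--
  22 | -0-1-,101--
  23 | -0--1,-0-1-,1--11,1-1-1,101--
  28 | 1-10-  (sole → essential)
  29 | 1-1-1,1-10-
  31 | 1--11,1-1-1
Essential prime implicants: -0--1, -0-1-, 0-110, 1-10-
Petrick residual → 0-001, 1--11
Minimum SOP uses 6 PIs: b'e + b'd + a'c'd'e + a'cde' + ade + acd'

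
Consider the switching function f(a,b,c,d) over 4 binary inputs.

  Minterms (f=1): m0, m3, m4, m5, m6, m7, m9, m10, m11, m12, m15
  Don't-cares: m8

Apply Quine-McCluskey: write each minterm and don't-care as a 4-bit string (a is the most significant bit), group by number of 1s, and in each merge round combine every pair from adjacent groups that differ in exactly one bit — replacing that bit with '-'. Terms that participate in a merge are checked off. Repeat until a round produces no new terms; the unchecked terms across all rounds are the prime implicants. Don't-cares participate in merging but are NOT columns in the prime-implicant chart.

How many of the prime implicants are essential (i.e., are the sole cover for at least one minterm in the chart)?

4

size-2^0 implicants → 0000(✓)  0011(✓)  0100(✓)  0101(✓)  0110(✓)  0111(✓)  1000(✓)  1001(✓)  1010(✓)  1011(✓)  1100(✓)  1111(✓)
size-2^1 implicants → -000(✓)  -011(✓)  -100(✓)  -111(✓)  0-00(✓)  0-11(✓)  01-0(✓)  01-1(✓)  010-(✓)  011-(✓)  1-00(✓)  1-11(✓)  10-0(✓)  10-1(✓)  100-(✓)  101-(✓)
size-2^2 implicants → --00  --11  01--  10--
Unchecked terms (primes): --00, --11, 01--, 10--
Minterm coverage:
  m0 ⊆ --00 [E]
  m3 ⊆ --11 [E]
  m4 ⊆ --00,01--
  m5 ⊆ 01-- [E]
  m6 ⊆ 01-- [E]
  m7 ⊆ --11,01--
  m9 ⊆ 10-- [E]
  m10 ⊆ 10-- [E]
  m11 ⊆ --11,10--
  m12 ⊆ --00 [E]
  m15 ⊆ --11 [E]
E = {--00, --11, 01--, 10--}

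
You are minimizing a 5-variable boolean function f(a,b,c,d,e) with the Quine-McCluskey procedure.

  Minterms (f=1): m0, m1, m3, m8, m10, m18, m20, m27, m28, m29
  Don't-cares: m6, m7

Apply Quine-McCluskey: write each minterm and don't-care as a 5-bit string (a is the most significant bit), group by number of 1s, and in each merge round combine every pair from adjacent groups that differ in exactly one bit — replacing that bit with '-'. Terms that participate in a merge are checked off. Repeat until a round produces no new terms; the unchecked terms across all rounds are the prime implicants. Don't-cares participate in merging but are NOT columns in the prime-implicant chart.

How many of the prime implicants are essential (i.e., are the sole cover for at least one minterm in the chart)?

5

size-2^0 implicants → 00000(✓)  00001(✓)  00011(✓)  00110(✓)  00111(✓)  01000(✓)  01010(✓)  10010  10100(✓)  11011  11100(✓)  11101(✓)
size-2^1 implicants → 0-000  00-11  000-1  0000-  0011-  010-0  1-100  1110-
Unchecked terms (primes): 0-000, 00-11, 000-1, 0000-, 0011-, 010-0, 1-100, 10010, 11011, 1110-
Minterm coverage:
  m0 ⊆ 0-000,0000-
  m1 ⊆ 000-1,0000-
  m3 ⊆ 00-11,000-1
  m8 ⊆ 0-000,010-0
  m10 ⊆ 010-0 [E]
  m18 ⊆ 10010 [E]
  m20 ⊆ 1-100 [E]
  m27 ⊆ 11011 [E]
  m28 ⊆ 1-100,1110-
  m29 ⊆ 1110- [E]
E = {010-0, 1-100, 10010, 11011, 1110-}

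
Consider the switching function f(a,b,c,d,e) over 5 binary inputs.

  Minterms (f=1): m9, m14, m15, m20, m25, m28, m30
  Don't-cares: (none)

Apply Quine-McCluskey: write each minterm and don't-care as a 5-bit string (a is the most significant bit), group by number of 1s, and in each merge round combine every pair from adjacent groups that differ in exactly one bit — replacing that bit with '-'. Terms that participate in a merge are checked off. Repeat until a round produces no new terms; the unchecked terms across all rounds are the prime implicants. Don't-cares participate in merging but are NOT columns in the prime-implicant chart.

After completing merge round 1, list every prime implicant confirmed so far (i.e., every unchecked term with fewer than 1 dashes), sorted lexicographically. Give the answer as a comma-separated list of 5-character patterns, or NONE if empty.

size-2^0 implicants → 01001(✓)  01110(✓)  01111(✓)  10100(✓)  11001(✓)  11100(✓)  11110(✓)
size-2^1 implicants → -1001  -1110  0111-  1-100  111-0
Unchecked terms (primes): -1001, -1110, 0111-, 1-100, 111-0

NONE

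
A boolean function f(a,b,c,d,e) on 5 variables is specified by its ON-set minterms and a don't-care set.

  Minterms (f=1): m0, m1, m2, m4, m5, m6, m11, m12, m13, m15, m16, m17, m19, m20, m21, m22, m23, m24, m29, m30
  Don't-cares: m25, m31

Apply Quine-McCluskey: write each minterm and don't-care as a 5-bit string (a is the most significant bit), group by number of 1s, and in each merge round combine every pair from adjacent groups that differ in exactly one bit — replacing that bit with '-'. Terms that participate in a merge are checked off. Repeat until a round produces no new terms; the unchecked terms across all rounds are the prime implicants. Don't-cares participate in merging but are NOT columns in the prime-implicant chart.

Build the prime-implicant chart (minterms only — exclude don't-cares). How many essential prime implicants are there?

size-2^0 implicants → 00000(✓)  00001(✓)  00010(✓)  00100(✓)  00101(✓)  00110(✓)  01011(✓)  01100(✓)  01101(✓)  01111(✓)  10000(✓)  10001(✓)  10011(✓)  10100(✓)  10101(✓)  10110(✓)  10111(✓)  11000(✓)  11001(✓)  11101(✓)  11110(✓)  11111(✓)
size-2^1 implicants → -0000(✓)  -0001(✓)  -0100(✓)  -0101(✓)  -0110(✓)  -1101(✓)  -1111(✓)  0-100(✓)  0-101(✓)  00-00(✓)  00-01(✓)  00-10(✓)  000-0(✓)  0000-(✓)  001-0(✓)  0010-(✓)  01-11  011-1(✓)  0110-(✓)  1-000(✓)  1-001(✓)  1-101(✓)  1-110(✓)  1-111(✓)  10-00(✓)  10-01(✓)  10-11(✓)  100-1(✓)  1000-(✓)  101-0(✓)  101-1(✓)  1010-(✓)  1011-(✓)  11-01(✓)  1100-(✓)  111-1(✓)  1111-(✓)
size-2^2 implicants → --101  -0-00(✓)  -0-01(✓)  -000-(✓)  -01-0  -010-(✓)  -11-1  0-10-  00--0  00-0-(✓)  1--01  1-00-  1-1-1  1-11-  10--1  10-0-(✓)  101--
size-2^3 implicants → -0-0-
Unchecked terms (primes): --101, -0-0-, -01-0, -11-1, 0-10-, 00--0, 01-11, 1--01, 1-00-, 1-1-1, 1-11-, 10--1, 101--
Minterm coverage:
  m0 ⊆ -0-0-,00--0
  m1 ⊆ -0-0- [E]
  m2 ⊆ 00--0 [E]
  m4 ⊆ -0-0-,-01-0,0-10-,00--0
  m5 ⊆ --101,-0-0-,0-10-
  m6 ⊆ -01-0,00--0
  m11 ⊆ 01-11 [E]
  m12 ⊆ 0-10- [E]
  m13 ⊆ --101,-11-1,0-10-
  m15 ⊆ -11-1,01-11
  m16 ⊆ -0-0-,1-00-
  m17 ⊆ -0-0-,1--01,1-00-,10--1
  m19 ⊆ 10--1 [E]
  m20 ⊆ -0-0-,-01-0,101--
  m21 ⊆ --101,-0-0-,1--01,1-1-1,10--1,101--
  m22 ⊆ -01-0,1-11-,101--
  m23 ⊆ 1-1-1,1-11-,10--1,101--
  m24 ⊆ 1-00- [E]
  m29 ⊆ --101,-11-1,1--01,1-1-1
  m30 ⊆ 1-11- [E]
E = {-0-0-, 0-10-, 00--0, 01-11, 1-00-, 1-11-, 10--1}

7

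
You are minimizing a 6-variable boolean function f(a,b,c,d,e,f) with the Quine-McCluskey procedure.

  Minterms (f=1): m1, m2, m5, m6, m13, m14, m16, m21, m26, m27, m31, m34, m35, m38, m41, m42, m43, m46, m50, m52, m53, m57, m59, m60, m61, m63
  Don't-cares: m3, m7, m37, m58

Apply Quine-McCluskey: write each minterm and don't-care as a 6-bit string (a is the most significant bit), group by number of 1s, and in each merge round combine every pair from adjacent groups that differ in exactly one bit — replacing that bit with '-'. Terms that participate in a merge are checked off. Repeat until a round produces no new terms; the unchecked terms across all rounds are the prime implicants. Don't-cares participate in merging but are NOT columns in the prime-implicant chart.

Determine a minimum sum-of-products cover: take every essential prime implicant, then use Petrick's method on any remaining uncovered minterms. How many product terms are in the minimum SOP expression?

11

[col 0] 000001*, 000010*, 000011*, 000101*, 000110*, 000111*, 001101*, 001110*, 010000, 010101*, 011010*, 011011*, 011111*, 100010*, 100011*, 100101*, 100110*, 101001*, 101010*, 101011*, 101110*, 110010*, 110100*, 110101*, 111001*, 111010*, 111011*, 111100*, 111101*, 111111*
[col 1] -00010*, -00011*, -00101*, -00110*, -01110*, -10101*, -11010*, -11011*, -11111*, 0-0101*, 00-101, 00-110*, 000-01*, 000-10*, 000-11*, 0000-1*, 00001-*, 0001-1*, 00011-*, 011-11*, 01101-*, 1-0010*, 1-0101*, 1-1001*, 1-1010*, 1-1011*, 10-010*, 10-011*, 10-110*, 100-10*, 10001-*, 101-10*, 1010-1*, 10101-*, 11-010*, 11-100*, 11-101*, 11010-*, 111-01*, 111-11*, 1110-1*, 11101-*, 1111-1*, 11110-*
[col 2] --0101, -0-110, -00-10, -0001-, -11-11, -1101-, 000--1, 000-1-, 1--010, 1-10-1, 1-101-, 10--10, 10-01-, 11-10-, 111--1
Prime implicants: --0101, -0-110, -00-10, -0001-, -11-11, -1101-, 00-101, 000--1, 000-1-, 010000, 1--010, 1-10-1, 1-101-, 10--10, 10-01-, 11-10-, 111--1
PI chart (minterm → PIs covering it):
  1 | 000--1  (sole → essential)
  2 | -00-10,-0001-,000-1-
  5 | --0101,00-101,000--1
  6 | -0-110,-00-10,000-1-
  13 | 00-101  (sole → essential)
  14 | -0-110  (sole → essential)
  16 | 010000  (sole → essential)
  21 | --0101  (sole → essential)
  26 | -1101-  (sole → essential)
  27 | -11-11,-1101-
  31 | -11-11  (sole → essential)
  34 | -00-10,-0001-,1--010,10--10,10-01-
  35 | -0001-,10-01-
  38 | -0-110,-00-10,10--10
  41 | 1-10-1  (sole → essential)
  42 | 1--010,1-101-,10--10,10-01-
  43 | 1-10-1,1-101-,10-01-
  46 | -0-110,10--10
  50 | 1--010  (sole → essential)
  52 | 11-10-  (sole → essential)
  53 | --0101,11-10-
  57 | 1-10-1,111--1
  59 | -11-11,-1101-,1-10-1,1-101-,111--1
  60 | 11-10-  (sole → essential)
  61 | 11-10-,111--1
  63 | -11-11,111--1
Essential prime implicants: --0101, -0-110, -11-11, -1101-, 00-101, 000--1, 010000, 1--010, 1-10-1, 11-10-
Petrick residual → -0001-
Minimum SOP uses 11 PIs: c'de'f + b'def' + b'c'd'e + bcef + bcd'e + a'b'de'f + a'b'c'f + a'bc'd'e'f' + ad'ef' + acd'f + abde'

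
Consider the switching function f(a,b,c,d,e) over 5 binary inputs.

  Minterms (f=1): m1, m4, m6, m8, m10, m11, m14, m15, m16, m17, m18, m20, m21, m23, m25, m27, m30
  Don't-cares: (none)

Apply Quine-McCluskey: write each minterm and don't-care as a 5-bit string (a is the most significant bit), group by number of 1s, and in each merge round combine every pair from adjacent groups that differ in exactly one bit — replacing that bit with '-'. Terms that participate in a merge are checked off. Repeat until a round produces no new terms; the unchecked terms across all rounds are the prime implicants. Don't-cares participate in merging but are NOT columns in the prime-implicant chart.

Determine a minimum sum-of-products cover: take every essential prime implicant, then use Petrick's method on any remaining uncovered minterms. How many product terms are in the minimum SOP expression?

9

Round 0: 00001✓ 00100✓ 00110✓ 01000✓ 01010✓ 01011✓ 01110✓ 01111✓ 10000✓ 10001✓ 10010✓ 10100✓ 10101✓ 10111✓ 11001✓ 11011✓ 11110✓
Round 1: -0001 -0100 -1011 -1110 0-110 001-0 01-10✓ 01-11✓ 010-0 0101-✓ 0111-✓ 1-001 10-00✓ 10-01✓ 100-0 1000-✓ 101-1 1010-✓ 110-1
Round 2: 01-1- 10-0-
PIs = {-0001, -0100, -1011, -1110, 0-110, 001-0, 01-1-, 010-0, 1-001, 10-0-, 100-0, 101-1, 110-1}
Coverage chart:
  m1: -0001 ←essential
  m4: -0100,001-0
  m6: 0-110,001-0
  m8: 010-0 ←essential
  m10: 01-1-,010-0
  m11: -1011,01-1-
  m14: -1110,0-110,01-1-
  m15: 01-1- ←essential
  m16: 10-0-,100-0
  m17: -0001,1-001,10-0-
  m18: 100-0 ←essential
  m20: -0100,10-0-
  m21: 10-0-,101-1
  m23: 101-1 ←essential
  m25: 1-001,110-1
  m27: -1011,110-1
  m30: -1110 ←essential
Essential: -0001, -1110, 01-1-, 010-0, 100-0, 101-1
Petrick residual → -0100, 0-110, 110-1
Min cover (9 terms): b'c'd'e + b'cd'e' + bcde' + a'cde' + a'bd + a'bc'e' + ab'c'e' + ab'ce + abc'e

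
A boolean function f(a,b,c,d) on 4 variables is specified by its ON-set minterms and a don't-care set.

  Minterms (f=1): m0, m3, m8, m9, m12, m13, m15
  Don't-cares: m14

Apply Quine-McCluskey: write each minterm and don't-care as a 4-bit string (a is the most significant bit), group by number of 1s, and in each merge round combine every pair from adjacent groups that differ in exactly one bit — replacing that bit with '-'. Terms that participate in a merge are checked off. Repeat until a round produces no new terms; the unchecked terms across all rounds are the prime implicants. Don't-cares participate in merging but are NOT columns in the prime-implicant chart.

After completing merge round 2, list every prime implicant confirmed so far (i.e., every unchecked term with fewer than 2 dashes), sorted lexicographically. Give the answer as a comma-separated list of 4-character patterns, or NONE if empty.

[col 0] 0000*, 0011, 1000*, 1001*, 1100*, 1101*, 1110*, 1111*
[col 1] -000, 1-00*, 1-01*, 100-*, 11-0*, 11-1*, 110-*, 111-*
[col 2] 1-0-, 11--
Prime implicants: -000, 0011, 1-0-, 11--

-000, 0011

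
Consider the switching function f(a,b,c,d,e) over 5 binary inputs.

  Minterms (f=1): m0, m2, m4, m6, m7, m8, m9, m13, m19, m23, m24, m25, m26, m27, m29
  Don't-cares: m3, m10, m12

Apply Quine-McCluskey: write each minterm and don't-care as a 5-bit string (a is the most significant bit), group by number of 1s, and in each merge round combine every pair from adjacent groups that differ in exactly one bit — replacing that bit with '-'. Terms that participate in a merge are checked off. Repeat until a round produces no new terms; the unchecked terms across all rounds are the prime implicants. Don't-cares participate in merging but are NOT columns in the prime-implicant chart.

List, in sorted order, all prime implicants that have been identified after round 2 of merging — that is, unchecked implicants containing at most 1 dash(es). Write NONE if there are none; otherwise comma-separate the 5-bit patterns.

1-011

[col 0] 00000*, 00010*, 00011*, 00100*, 00110*, 00111*, 01000*, 01001*, 01010*, 01100*, 01101*, 10011*, 10111*, 11000*, 11001*, 11010*, 11011*, 11101*
[col 1] -0011*, -0111*, -1000*, -1001*, -1010*, -1101*, 0-000*, 0-010*, 0-100*, 00-00*, 00-10*, 00-11*, 000-0*, 0001-*, 001-0*, 0011-*, 01-00*, 01-01*, 010-0*, 0100-*, 0110-*, 1-011, 10-11*, 11-01*, 110-0*, 110-1*, 1100-*, 1101-*
[col 2] -0-11, -1-01, -10-0, -100-, 0--00, 0-0-0, 00--0, 00-1-, 01-0-, 110--
Prime implicants: -0-11, -1-01, -10-0, -100-, 0--00, 0-0-0, 00--0, 00-1-, 01-0-, 1-011, 110--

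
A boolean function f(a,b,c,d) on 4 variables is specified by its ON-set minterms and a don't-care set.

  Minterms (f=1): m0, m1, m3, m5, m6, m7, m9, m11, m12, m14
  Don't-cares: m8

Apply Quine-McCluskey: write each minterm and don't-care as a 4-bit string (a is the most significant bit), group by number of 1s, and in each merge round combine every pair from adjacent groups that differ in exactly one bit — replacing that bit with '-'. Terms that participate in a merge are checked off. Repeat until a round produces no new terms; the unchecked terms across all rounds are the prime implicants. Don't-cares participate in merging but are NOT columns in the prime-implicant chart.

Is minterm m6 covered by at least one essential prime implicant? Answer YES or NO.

[col 0] 0000*, 0001*, 0011*, 0101*, 0110*, 0111*, 1000*, 1001*, 1011*, 1100*, 1110*
[col 1] -000*, -001*, -011*, -110, 0-01*, 0-11*, 00-1*, 000-*, 01-1*, 011-, 1-00, 10-1*, 100-*, 11-0
[col 2] -0-1, -00-, 0--1
Prime implicants: -0-1, -00-, -110, 0--1, 011-, 1-00, 11-0
PI chart (minterm → PIs covering it):
  0 | -00-  (sole → essential)
  1 | -0-1,-00-,0--1
  3 | -0-1,0--1
  5 | 0--1  (sole → essential)
  6 | -110,011-
  7 | 0--1,011-
  9 | -0-1,-00-
  11 | -0-1  (sole → essential)
  12 | 1-00,11-0
  14 | -110,11-0
Essential prime implicants: -0-1, -00-, 0--1

NO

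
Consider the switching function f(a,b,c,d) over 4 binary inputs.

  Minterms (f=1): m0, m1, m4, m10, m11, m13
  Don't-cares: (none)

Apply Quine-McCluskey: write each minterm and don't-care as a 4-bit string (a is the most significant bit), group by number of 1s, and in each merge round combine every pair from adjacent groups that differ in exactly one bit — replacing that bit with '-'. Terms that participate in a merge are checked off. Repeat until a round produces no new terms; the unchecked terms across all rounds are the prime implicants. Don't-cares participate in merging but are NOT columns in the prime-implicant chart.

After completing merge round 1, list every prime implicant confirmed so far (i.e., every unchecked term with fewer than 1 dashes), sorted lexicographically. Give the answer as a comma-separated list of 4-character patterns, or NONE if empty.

1101

size-2^0 implicants → 0000(✓)  0001(✓)  0100(✓)  1010(✓)  1011(✓)  1101
size-2^1 implicants → 0-00  000-  101-
Unchecked terms (primes): 0-00, 000-, 101-, 1101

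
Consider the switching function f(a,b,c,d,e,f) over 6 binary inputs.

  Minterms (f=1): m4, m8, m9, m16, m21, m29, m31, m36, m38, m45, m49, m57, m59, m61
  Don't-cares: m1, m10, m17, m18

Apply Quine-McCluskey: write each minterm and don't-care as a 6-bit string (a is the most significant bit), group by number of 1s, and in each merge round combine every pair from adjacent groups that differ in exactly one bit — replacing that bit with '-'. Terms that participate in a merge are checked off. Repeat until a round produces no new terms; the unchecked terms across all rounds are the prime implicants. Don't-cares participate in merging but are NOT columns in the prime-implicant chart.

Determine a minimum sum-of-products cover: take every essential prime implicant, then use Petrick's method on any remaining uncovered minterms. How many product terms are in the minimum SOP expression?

[col 0] 000001*, 000100*, 001000*, 001001*, 001010*, 010000*, 010001*, 010010*, 010101*, 011101*, 011111*, 100100*, 100110*, 101101*, 110001*, 111001*, 111011*, 111101*
[col 1] -00100, -10001, -11101, 0-0001, 00-001, 0010-0, 00100-, 01-101, 010-01, 0100-0, 01000-, 0111-1, 1-1101, 1001-0, 11-001, 111-01, 1110-1
Prime implicants: -00100, -10001, -11101, 0-0001, 00-001, 0010-0, 00100-, 01-101, 010-01, 0100-0, 01000-, 0111-1, 1-1101, 1001-0, 11-001, 111-01, 1110-1
PI chart (minterm → PIs covering it):
  4 | -00100  (sole → essential)
  8 | 0010-0,00100-
  9 | 00-001,00100-
  16 | 0100-0,01000-
  21 | 01-101,010-01
  29 | -11101,01-101,0111-1
  31 | 0111-1  (sole → essential)
  36 | -00100,1001-0
  38 | 1001-0  (sole → essential)
  45 | 1-1101  (sole → essential)
  49 | -10001,11-001
  57 | 11-001,111-01,1110-1
  59 | 1110-1  (sole → essential)
  61 | -11101,1-1101,111-01
Essential prime implicants: -00100, 0111-1, 1-1101, 1001-0, 1110-1
Petrick residual → -10001, 00100-, 01-101, 0100-0
Minimum SOP uses 9 PIs: b'c'de'f' + bc'd'e'f + a'b'cd'e' + a'bde'f + a'bc'd'f' + a'bcdf + acde'f + ab'c'df' + abcd'f

9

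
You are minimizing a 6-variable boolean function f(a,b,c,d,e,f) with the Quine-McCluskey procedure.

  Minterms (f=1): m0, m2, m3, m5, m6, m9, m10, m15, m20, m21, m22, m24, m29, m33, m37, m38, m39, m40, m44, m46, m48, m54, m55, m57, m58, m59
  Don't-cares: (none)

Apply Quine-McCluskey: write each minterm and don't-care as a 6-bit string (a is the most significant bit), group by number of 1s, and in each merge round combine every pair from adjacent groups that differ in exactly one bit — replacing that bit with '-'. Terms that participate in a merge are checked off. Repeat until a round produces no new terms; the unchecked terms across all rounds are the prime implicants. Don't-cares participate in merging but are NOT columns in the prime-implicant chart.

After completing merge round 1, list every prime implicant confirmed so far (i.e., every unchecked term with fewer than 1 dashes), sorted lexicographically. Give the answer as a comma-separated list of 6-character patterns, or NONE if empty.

001001, 001111, 011000, 110000

size-2^0 implicants → 000000(✓)  000010(✓)  000011(✓)  000101(✓)  000110(✓)  001001  001010(✓)  001111  010100(✓)  010101(✓)  010110(✓)  011000  011101(✓)  100001(✓)  100101(✓)  100110(✓)  100111(✓)  101000(✓)  101100(✓)  101110(✓)  110000  110110(✓)  110111(✓)  111001(✓)  111010(✓)  111011(✓)
size-2^1 implicants → -00101  -00110(✓)  -10110(✓)  0-0101  0-0110(✓)  00-010  000-10  0000-0  00001-  01-101  0101-0  01010-  1-0110(✓)  1-0111(✓)  10-110  100-01  1001-1  10011-(✓)  101-00  1011-0  11011-(✓)  1110-1  11101-
size-2^2 implicants → --0110  1-011-
Unchecked terms (primes): --0110, -00101, 0-0101, 00-010, 000-10, 0000-0, 00001-, 001001, 001111, 01-101, 0101-0, 01010-, 011000, 1-011-, 10-110, 100-01, 1001-1, 101-00, 1011-0, 110000, 1110-1, 11101-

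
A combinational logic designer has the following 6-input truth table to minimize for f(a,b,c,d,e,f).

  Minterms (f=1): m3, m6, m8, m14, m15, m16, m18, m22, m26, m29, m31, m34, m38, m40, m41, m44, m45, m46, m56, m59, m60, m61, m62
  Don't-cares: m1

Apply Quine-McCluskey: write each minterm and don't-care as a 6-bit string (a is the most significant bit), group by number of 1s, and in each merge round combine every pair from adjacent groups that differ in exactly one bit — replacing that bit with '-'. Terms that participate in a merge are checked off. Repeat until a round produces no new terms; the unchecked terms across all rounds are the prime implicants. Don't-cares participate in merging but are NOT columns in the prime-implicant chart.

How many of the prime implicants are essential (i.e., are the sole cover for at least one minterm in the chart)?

9

size-2^0 implicants → 000001(✓)  000011(✓)  000110(✓)  001000(✓)  001110(✓)  001111(✓)  010000(✓)  010010(✓)  010110(✓)  011010(✓)  011101(✓)  011111(✓)  100010(✓)  100110(✓)  101000(✓)  101001(✓)  101100(✓)  101101(✓)  101110(✓)  111000(✓)  111011  111100(✓)  111101(✓)  111110(✓)
size-2^1 implicants → -00110(✓)  -01000  -01110(✓)  -11101  0-0110  0-1111  00-110(✓)  0000-1  00111-  01-010  010-10  0100-0  0111-1  1-1000(✓)  1-1100(✓)  1-1101(✓)  1-1110(✓)  10-110(✓)  100-10  101-00(✓)  101-01(✓)  10100-(✓)  1011-0(✓)  10110-(✓)  111-00(✓)  1111-0(✓)  11110-(✓)
size-2^2 implicants → -0-110  1-1-00  1-11-0  1-110-  101-0-
Unchecked terms (primes): -0-110, -01000, -11101, 0-0110, 0-1111, 0000-1, 00111-, 01-010, 010-10, 0100-0, 0111-1, 1-1-00, 1-11-0, 1-110-, 100-10, 101-0-, 111011
Minterm coverage:
  m3 ⊆ 0000-1 [E]
  m6 ⊆ -0-110,0-0110
  m8 ⊆ -01000 [E]
  m14 ⊆ -0-110,00111-
  m15 ⊆ 0-1111,00111-
  m16 ⊆ 0100-0 [E]
  m18 ⊆ 01-010,010-10,0100-0
  m22 ⊆ 0-0110,010-10
  m26 ⊆ 01-010 [E]
  m29 ⊆ -11101,0111-1
  m31 ⊆ 0-1111,0111-1
  m34 ⊆ 100-10 [E]
  m38 ⊆ -0-110,100-10
  m40 ⊆ -01000,1-1-00,101-0-
  m41 ⊆ 101-0- [E]
  m44 ⊆ 1-1-00,1-11-0,1-110-,101-0-
  m45 ⊆ 1-110-,101-0-
  m46 ⊆ -0-110,1-11-0
  m56 ⊆ 1-1-00 [E]
  m59 ⊆ 111011 [E]
  m60 ⊆ 1-1-00,1-11-0,1-110-
  m61 ⊆ -11101,1-110-
  m62 ⊆ 1-11-0 [E]
E = {-01000, 0000-1, 01-010, 0100-0, 1-1-00, 1-11-0, 100-10, 101-0-, 111011}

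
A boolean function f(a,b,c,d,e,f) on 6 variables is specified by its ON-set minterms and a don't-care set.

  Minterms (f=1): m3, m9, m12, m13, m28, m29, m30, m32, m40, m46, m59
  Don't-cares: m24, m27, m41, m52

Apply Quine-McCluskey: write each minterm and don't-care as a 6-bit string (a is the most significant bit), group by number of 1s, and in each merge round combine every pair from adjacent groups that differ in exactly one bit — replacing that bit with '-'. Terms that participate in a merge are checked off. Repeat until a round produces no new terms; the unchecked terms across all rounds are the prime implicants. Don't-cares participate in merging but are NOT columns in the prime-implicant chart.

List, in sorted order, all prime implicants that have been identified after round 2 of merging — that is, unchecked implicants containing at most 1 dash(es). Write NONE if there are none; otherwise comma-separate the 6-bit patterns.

[col 0] 000011, 001001*, 001100*, 001101*, 011000*, 011011*, 011100*, 011101*, 011110*, 100000*, 101000*, 101001*, 101110, 110100, 111011*
[col 1] -01001, -11011, 0-1100*, 0-1101*, 001-01, 00110-*, 011-00, 0111-0, 01110-*, 10-000, 10100-
[col 2] 0-110-
Prime implicants: -01001, -11011, 0-110-, 000011, 001-01, 011-00, 0111-0, 10-000, 10100-, 101110, 110100

-01001, -11011, 000011, 001-01, 011-00, 0111-0, 10-000, 10100-, 101110, 110100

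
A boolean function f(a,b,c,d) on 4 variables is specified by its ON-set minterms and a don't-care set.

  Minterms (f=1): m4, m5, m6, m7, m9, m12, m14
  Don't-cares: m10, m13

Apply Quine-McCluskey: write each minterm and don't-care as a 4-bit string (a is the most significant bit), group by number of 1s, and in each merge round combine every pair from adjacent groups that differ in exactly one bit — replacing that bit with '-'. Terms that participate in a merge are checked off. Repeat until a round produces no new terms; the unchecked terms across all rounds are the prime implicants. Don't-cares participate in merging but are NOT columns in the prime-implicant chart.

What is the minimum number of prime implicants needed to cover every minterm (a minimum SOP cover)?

[col 0] 0100*, 0101*, 0110*, 0111*, 1001*, 1010*, 1100*, 1101*, 1110*
[col 1] -100*, -101*, -110*, 01-0*, 01-1*, 010-*, 011-*, 1-01, 1-10, 11-0*, 110-*
[col 2] -1-0, -10-, 01--
Prime implicants: -1-0, -10-, 01--, 1-01, 1-10
PI chart (minterm → PIs covering it):
  4 | -1-0,-10-,01--
  5 | -10-,01--
  6 | -1-0,01--
  7 | 01--  (sole → essential)
  9 | 1-01  (sole → essential)
  12 | -1-0,-10-
  14 | -1-0,1-10
Essential prime implicants: 01--, 1-01
Petrick residual → -1-0
Minimum SOP uses 3 PIs: bd' + a'b + ac'd

3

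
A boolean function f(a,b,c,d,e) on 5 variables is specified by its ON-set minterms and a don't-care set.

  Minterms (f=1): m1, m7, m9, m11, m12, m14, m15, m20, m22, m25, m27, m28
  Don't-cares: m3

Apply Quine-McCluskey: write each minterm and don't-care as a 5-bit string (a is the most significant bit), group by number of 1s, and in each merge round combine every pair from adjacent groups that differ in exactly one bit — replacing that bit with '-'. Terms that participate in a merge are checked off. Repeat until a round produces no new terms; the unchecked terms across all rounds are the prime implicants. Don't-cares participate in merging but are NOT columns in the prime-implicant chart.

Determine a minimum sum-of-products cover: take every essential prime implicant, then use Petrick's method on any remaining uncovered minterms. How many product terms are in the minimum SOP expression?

6

[col 0] 00001*, 00011*, 00111*, 01001*, 01011*, 01100*, 01110*, 01111*, 10100*, 10110*, 11001*, 11011*, 11100*
[col 1] -1001*, -1011*, -1100, 0-001*, 0-011*, 0-111*, 00-11*, 000-1*, 01-11*, 010-1*, 011-0, 0111-, 1-100, 101-0, 110-1*
[col 2] -10-1, 0--11, 0-0-1
Prime implicants: -10-1, -1100, 0--11, 0-0-1, 011-0, 0111-, 1-100, 101-0
PI chart (minterm → PIs covering it):
  1 | 0-0-1  (sole → essential)
  7 | 0--11  (sole → essential)
  9 | -10-1,0-0-1
  11 | -10-1,0--11,0-0-1
  12 | -1100,011-0
  14 | 011-0,0111-
  15 | 0--11,0111-
  20 | 1-100,101-0
  22 | 101-0  (sole → essential)
  25 | -10-1  (sole → essential)
  27 | -10-1  (sole → essential)
  28 | -1100,1-100
Essential prime implicants: -10-1, 0--11, 0-0-1, 101-0
Petrick residual → -1100, 011-0
Minimum SOP uses 6 PIs: bc'e + bcd'e' + a'de + a'c'e + a'bce' + ab'ce'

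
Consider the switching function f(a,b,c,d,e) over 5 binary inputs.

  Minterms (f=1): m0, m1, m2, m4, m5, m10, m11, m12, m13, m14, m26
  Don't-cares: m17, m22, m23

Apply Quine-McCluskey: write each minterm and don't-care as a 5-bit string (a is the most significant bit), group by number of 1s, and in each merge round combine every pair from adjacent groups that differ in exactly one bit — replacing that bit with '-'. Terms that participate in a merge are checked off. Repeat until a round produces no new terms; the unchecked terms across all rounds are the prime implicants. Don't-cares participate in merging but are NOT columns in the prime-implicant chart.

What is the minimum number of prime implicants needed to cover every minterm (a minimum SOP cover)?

Round 0: 00000✓ 00001✓ 00010✓ 00100✓ 00101✓ 01010✓ 01011✓ 01100✓ 01101✓ 01110✓ 10001✓ 10110✓ 10111✓ 11010✓
Round 1: -0001 -1010 0-010 0-100✓ 0-101✓ 00-00✓ 00-01✓ 000-0 0000-✓ 0010-✓ 01-10 0101- 011-0 0110-✓ 1011-
Round 2: 0-10- 00-0-
PIs = {-0001, -1010, 0-010, 0-10-, 00-0-, 000-0, 01-10, 0101-, 011-0, 1011-}
Coverage chart:
  m0: 00-0-,000-0
  m1: -0001,00-0-
  m2: 0-010,000-0
  m4: 0-10-,00-0-
  m5: 0-10-,00-0-
  m10: -1010,0-010,01-10,0101-
  m11: 0101- ←essential
  m12: 0-10-,011-0
  m13: 0-10- ←essential
  m14: 01-10,011-0
  m26: -1010 ←essential
Essential: -1010, 0-10-, 0101-
Petrick residual → -0001, 000-0, 01-10
Min cover (6 terms): b'c'd'e + bc'de' + a'cd' + a'b'c'e' + a'bde' + a'bc'd

6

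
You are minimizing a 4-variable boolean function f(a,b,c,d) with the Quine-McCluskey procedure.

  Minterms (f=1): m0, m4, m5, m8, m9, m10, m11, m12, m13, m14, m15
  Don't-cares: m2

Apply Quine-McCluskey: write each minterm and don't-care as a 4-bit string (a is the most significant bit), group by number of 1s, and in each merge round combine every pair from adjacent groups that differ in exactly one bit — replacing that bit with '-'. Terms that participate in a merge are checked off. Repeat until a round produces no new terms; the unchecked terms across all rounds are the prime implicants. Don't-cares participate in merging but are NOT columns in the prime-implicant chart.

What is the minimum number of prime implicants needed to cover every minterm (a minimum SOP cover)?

[col 0] 0000*, 0010*, 0100*, 0101*, 1000*, 1001*, 1010*, 1011*, 1100*, 1101*, 1110*, 1111*
[col 1] -000*, -010*, -100*, -101*, 0-00*, 00-0*, 010-*, 1-00*, 1-01*, 1-10*, 1-11*, 10-0*, 10-1*, 100-*, 101-*, 11-0*, 11-1*, 110-*, 111-*
[col 2] --00, -0-0, -10-, 1--0*, 1--1*, 1-0-*, 1-1-*, 10--*, 11--*
[col 3] 1---
Prime implicants: --00, -0-0, -10-, 1---
PI chart (minterm → PIs covering it):
  0 | --00,-0-0
  4 | --00,-10-
  5 | -10-  (sole → essential)
  8 | --00,-0-0,1---
  9 | 1---  (sole → essential)
  10 | -0-0,1---
  11 | 1---  (sole → essential)
  12 | --00,-10-,1---
  13 | -10-,1---
  14 | 1---  (sole → essential)
  15 | 1---  (sole → essential)
Essential prime implicants: -10-, 1---
Petrick residual → --00
Minimum SOP uses 3 PIs: c'd' + bc' + a

3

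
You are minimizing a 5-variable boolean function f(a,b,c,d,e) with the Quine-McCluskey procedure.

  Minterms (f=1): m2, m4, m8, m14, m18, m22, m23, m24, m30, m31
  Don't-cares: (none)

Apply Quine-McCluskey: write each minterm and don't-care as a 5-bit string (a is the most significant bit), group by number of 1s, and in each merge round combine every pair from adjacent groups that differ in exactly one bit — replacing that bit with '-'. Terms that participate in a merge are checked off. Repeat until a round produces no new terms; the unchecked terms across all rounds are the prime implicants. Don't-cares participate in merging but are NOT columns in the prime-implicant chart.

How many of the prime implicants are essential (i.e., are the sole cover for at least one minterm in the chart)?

5

[col 0] 00010*, 00100, 01000*, 01110*, 10010*, 10110*, 10111*, 11000*, 11110*, 11111*
[col 1] -0010, -1000, -1110, 1-110*, 1-111*, 10-10, 1011-*, 1111-*
[col 2] 1-11-
Prime implicants: -0010, -1000, -1110, 00100, 1-11-, 10-10
PI chart (minterm → PIs covering it):
  2 | -0010  (sole → essential)
  4 | 00100  (sole → essential)
  8 | -1000  (sole → essential)
  14 | -1110  (sole → essential)
  18 | -0010,10-10
  22 | 1-11-,10-10
  23 | 1-11-  (sole → essential)
  24 | -1000  (sole → essential)
  30 | -1110,1-11-
  31 | 1-11-  (sole → essential)
Essential prime implicants: -0010, -1000, -1110, 00100, 1-11-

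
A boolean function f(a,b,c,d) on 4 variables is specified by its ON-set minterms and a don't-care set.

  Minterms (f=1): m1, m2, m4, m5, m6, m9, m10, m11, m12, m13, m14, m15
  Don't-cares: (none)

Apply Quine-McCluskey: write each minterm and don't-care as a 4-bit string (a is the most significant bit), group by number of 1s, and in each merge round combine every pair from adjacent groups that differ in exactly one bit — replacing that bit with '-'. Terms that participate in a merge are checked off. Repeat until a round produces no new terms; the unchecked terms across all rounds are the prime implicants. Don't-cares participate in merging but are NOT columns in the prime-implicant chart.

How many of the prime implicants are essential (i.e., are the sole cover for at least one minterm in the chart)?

2

Round 0: 0001✓ 0010✓ 0100✓ 0101✓ 0110✓ 1001✓ 1010✓ 1011✓ 1100✓ 1101✓ 1110✓ 1111✓
Round 1: -001✓ -010✓ -100✓ -101✓ -110✓ 0-01✓ 0-10✓ 01-0✓ 010-✓ 1-01✓ 1-10✓ 1-11✓ 10-1✓ 101-✓ 11-0✓ 11-1✓ 110-✓ 111-✓
Round 2: --01 --10 -1-0 -10- 1--1 1-1- 11--
PIs = {--01, --10, -1-0, -10-, 1--1, 1-1-, 11--}
Coverage chart:
  m1: --01 ←essential
  m2: --10 ←essential
  m4: -1-0,-10-
  m5: --01,-10-
  m6: --10,-1-0
  m9: --01,1--1
  m10: --10,1-1-
  m11: 1--1,1-1-
  m12: -1-0,-10-,11--
  m13: --01,-10-,1--1,11--
  m14: --10,-1-0,1-1-,11--
  m15: 1--1,1-1-,11--
Essential: --01, --10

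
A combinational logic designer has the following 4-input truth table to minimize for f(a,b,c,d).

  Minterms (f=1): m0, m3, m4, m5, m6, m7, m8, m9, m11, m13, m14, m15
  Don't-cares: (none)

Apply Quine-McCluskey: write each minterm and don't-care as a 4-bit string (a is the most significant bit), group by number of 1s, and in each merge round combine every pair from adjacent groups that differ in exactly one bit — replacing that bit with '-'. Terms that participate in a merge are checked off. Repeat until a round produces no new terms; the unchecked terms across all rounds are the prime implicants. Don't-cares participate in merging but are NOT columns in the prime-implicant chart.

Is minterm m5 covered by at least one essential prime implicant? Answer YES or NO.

NO

size-2^0 implicants → 0000(✓)  0011(✓)  0100(✓)  0101(✓)  0110(✓)  0111(✓)  1000(✓)  1001(✓)  1011(✓)  1101(✓)  1110(✓)  1111(✓)
size-2^1 implicants → -000  -011(✓)  -101(✓)  -110(✓)  -111(✓)  0-00  0-11(✓)  01-0(✓)  01-1(✓)  010-(✓)  011-(✓)  1-01(✓)  1-11(✓)  10-1(✓)  100-  11-1(✓)  111-(✓)
size-2^2 implicants → --11  -1-1  -11-  01--  1--1
Unchecked terms (primes): --11, -000, -1-1, -11-, 0-00, 01--, 1--1, 100-
Minterm coverage:
  m0 ⊆ -000,0-00
  m3 ⊆ --11 [E]
  m4 ⊆ 0-00,01--
  m5 ⊆ -1-1,01--
  m6 ⊆ -11-,01--
  m7 ⊆ --11,-1-1,-11-,01--
  m8 ⊆ -000,100-
  m9 ⊆ 1--1,100-
  m11 ⊆ --11,1--1
  m13 ⊆ -1-1,1--1
  m14 ⊆ -11- [E]
  m15 ⊆ --11,-1-1,-11-,1--1
E = {--11, -11-}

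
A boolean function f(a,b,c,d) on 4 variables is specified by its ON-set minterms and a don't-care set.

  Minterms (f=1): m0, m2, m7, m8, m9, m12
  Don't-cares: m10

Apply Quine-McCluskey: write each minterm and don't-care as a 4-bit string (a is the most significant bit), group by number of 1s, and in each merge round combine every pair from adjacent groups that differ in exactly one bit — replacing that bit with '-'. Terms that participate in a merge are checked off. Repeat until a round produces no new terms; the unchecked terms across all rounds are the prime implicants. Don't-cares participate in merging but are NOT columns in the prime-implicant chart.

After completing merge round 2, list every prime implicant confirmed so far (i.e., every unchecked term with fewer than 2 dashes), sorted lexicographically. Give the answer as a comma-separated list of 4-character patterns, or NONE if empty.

[col 0] 0000*, 0010*, 0111, 1000*, 1001*, 1010*, 1100*
[col 1] -000*, -010*, 00-0*, 1-00, 10-0*, 100-
[col 2] -0-0
Prime implicants: -0-0, 0111, 1-00, 100-

0111, 1-00, 100-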